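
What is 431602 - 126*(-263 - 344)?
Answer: 508084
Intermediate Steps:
431602 - 126*(-263 - 344) = 431602 - 126*(-607) = 431602 - 1*(-76482) = 431602 + 76482 = 508084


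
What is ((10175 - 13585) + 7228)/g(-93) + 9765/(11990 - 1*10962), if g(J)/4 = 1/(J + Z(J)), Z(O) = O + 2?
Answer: -180535819/1028 ≈ -1.7562e+5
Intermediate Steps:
Z(O) = 2 + O
g(J) = 4/(2 + 2*J) (g(J) = 4/(J + (2 + J)) = 4/(2 + 2*J))
((10175 - 13585) + 7228)/g(-93) + 9765/(11990 - 1*10962) = ((10175 - 13585) + 7228)/((2/(1 - 93))) + 9765/(11990 - 1*10962) = (-3410 + 7228)/((2/(-92))) + 9765/(11990 - 10962) = 3818/((2*(-1/92))) + 9765/1028 = 3818/(-1/46) + 9765*(1/1028) = 3818*(-46) + 9765/1028 = -175628 + 9765/1028 = -180535819/1028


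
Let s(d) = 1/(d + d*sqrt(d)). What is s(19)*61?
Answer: -61/342 + 61*sqrt(19)/342 ≈ 0.59910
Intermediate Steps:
s(d) = 1/(d + d**(3/2))
s(19)*61 = 61/(19 + 19**(3/2)) = 61/(19 + 19*sqrt(19))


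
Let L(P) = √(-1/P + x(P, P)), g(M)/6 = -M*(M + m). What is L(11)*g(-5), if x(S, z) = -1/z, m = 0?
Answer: -150*I*√22/11 ≈ -63.96*I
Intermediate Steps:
g(M) = -6*M² (g(M) = 6*(-M*(M + 0)) = 6*(-M*M) = 6*(-M²) = -6*M²)
L(P) = √2*√(-1/P) (L(P) = √(-1/P - 1/P) = √(-2/P) = √2*√(-1/P))
L(11)*g(-5) = (√2*√(-1/11))*(-6*(-5)²) = (√2*√(-1*1/11))*(-6*25) = (√2*√(-1/11))*(-150) = (√2*(I*√11/11))*(-150) = (I*√22/11)*(-150) = -150*I*√22/11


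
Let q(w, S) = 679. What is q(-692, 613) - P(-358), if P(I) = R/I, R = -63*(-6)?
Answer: 121730/179 ≈ 680.06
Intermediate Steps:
R = 378
P(I) = 378/I
q(-692, 613) - P(-358) = 679 - 378/(-358) = 679 - 378*(-1)/358 = 679 - 1*(-189/179) = 679 + 189/179 = 121730/179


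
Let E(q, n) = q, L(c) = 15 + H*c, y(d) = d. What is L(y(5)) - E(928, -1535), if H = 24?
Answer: -793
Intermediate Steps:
L(c) = 15 + 24*c
L(y(5)) - E(928, -1535) = (15 + 24*5) - 1*928 = (15 + 120) - 928 = 135 - 928 = -793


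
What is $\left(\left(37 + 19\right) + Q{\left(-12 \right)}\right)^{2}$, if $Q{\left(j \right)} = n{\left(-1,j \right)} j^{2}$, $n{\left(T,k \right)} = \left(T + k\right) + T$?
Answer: $3841600$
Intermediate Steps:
$n{\left(T,k \right)} = k + 2 T$
$Q{\left(j \right)} = j^{2} \left(-2 + j\right)$ ($Q{\left(j \right)} = \left(j + 2 \left(-1\right)\right) j^{2} = \left(j - 2\right) j^{2} = \left(-2 + j\right) j^{2} = j^{2} \left(-2 + j\right)$)
$\left(\left(37 + 19\right) + Q{\left(-12 \right)}\right)^{2} = \left(\left(37 + 19\right) + \left(-12\right)^{2} \left(-2 - 12\right)\right)^{2} = \left(56 + 144 \left(-14\right)\right)^{2} = \left(56 - 2016\right)^{2} = \left(-1960\right)^{2} = 3841600$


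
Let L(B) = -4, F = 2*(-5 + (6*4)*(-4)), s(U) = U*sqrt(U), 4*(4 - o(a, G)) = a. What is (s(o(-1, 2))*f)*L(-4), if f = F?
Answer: 1717*sqrt(17) ≈ 7079.4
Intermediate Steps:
o(a, G) = 4 - a/4
s(U) = U**(3/2)
F = -202 (F = 2*(-5 + 24*(-4)) = 2*(-5 - 96) = 2*(-101) = -202)
f = -202
(s(o(-1, 2))*f)*L(-4) = ((4 - 1/4*(-1))**(3/2)*(-202))*(-4) = ((4 + 1/4)**(3/2)*(-202))*(-4) = ((17/4)**(3/2)*(-202))*(-4) = ((17*sqrt(17)/8)*(-202))*(-4) = -1717*sqrt(17)/4*(-4) = 1717*sqrt(17)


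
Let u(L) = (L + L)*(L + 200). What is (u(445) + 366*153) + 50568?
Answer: 680616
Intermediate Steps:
u(L) = 2*L*(200 + L) (u(L) = (2*L)*(200 + L) = 2*L*(200 + L))
(u(445) + 366*153) + 50568 = (2*445*(200 + 445) + 366*153) + 50568 = (2*445*645 + 55998) + 50568 = (574050 + 55998) + 50568 = 630048 + 50568 = 680616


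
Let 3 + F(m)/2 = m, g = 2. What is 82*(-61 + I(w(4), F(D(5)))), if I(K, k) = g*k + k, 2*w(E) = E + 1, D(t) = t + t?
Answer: -1558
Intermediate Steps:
D(t) = 2*t
F(m) = -6 + 2*m
w(E) = 1/2 + E/2 (w(E) = (E + 1)/2 = (1 + E)/2 = 1/2 + E/2)
I(K, k) = 3*k (I(K, k) = 2*k + k = 3*k)
82*(-61 + I(w(4), F(D(5)))) = 82*(-61 + 3*(-6 + 2*(2*5))) = 82*(-61 + 3*(-6 + 2*10)) = 82*(-61 + 3*(-6 + 20)) = 82*(-61 + 3*14) = 82*(-61 + 42) = 82*(-19) = -1558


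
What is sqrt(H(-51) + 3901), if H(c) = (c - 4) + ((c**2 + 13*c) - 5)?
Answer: sqrt(5779) ≈ 76.020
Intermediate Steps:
H(c) = -9 + c**2 + 14*c (H(c) = (-4 + c) + (-5 + c**2 + 13*c) = -9 + c**2 + 14*c)
sqrt(H(-51) + 3901) = sqrt((-9 + (-51)**2 + 14*(-51)) + 3901) = sqrt((-9 + 2601 - 714) + 3901) = sqrt(1878 + 3901) = sqrt(5779)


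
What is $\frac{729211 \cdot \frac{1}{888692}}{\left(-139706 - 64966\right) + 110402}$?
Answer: $- \frac{104173}{11968142120} \approx -8.7042 \cdot 10^{-6}$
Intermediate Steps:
$\frac{729211 \cdot \frac{1}{888692}}{\left(-139706 - 64966\right) + 110402} = \frac{729211 \cdot \frac{1}{888692}}{-204672 + 110402} = \frac{104173}{126956 \left(-94270\right)} = \frac{104173}{126956} \left(- \frac{1}{94270}\right) = - \frac{104173}{11968142120}$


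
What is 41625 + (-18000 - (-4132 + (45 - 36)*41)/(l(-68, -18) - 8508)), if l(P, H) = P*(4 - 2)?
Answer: 204210737/8644 ≈ 23625.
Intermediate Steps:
l(P, H) = 2*P (l(P, H) = P*2 = 2*P)
41625 + (-18000 - (-4132 + (45 - 36)*41)/(l(-68, -18) - 8508)) = 41625 + (-18000 - (-4132 + (45 - 36)*41)/(2*(-68) - 8508)) = 41625 + (-18000 - (-4132 + 9*41)/(-136 - 8508)) = 41625 + (-18000 - (-4132 + 369)/(-8644)) = 41625 + (-18000 - (-3763)*(-1)/8644) = 41625 + (-18000 - 1*3763/8644) = 41625 + (-18000 - 3763/8644) = 41625 - 155595763/8644 = 204210737/8644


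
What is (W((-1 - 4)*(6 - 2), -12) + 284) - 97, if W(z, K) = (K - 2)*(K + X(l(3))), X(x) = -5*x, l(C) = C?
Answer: 565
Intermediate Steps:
W(z, K) = (-15 + K)*(-2 + K) (W(z, K) = (K - 2)*(K - 5*3) = (-2 + K)*(K - 15) = (-2 + K)*(-15 + K) = (-15 + K)*(-2 + K))
(W((-1 - 4)*(6 - 2), -12) + 284) - 97 = ((30 + (-12)² - 17*(-12)) + 284) - 97 = ((30 + 144 + 204) + 284) - 97 = (378 + 284) - 97 = 662 - 97 = 565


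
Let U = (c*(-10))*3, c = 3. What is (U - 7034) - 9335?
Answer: -16459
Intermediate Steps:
U = -90 (U = (3*(-10))*3 = -30*3 = -90)
(U - 7034) - 9335 = (-90 - 7034) - 9335 = -7124 - 9335 = -16459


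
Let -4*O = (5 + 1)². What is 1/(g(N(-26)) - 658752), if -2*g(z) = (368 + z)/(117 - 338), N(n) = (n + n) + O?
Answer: -442/291168077 ≈ -1.5180e-6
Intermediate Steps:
O = -9 (O = -(5 + 1)²/4 = -¼*6² = -¼*36 = -9)
N(n) = -9 + 2*n (N(n) = (n + n) - 9 = 2*n - 9 = -9 + 2*n)
g(z) = 184/221 + z/442 (g(z) = -(368 + z)/(2*(117 - 338)) = -(368 + z)/(2*(-221)) = -(368 + z)*(-1)/(2*221) = -(-368/221 - z/221)/2 = 184/221 + z/442)
1/(g(N(-26)) - 658752) = 1/((184/221 + (-9 + 2*(-26))/442) - 658752) = 1/((184/221 + (-9 - 52)/442) - 658752) = 1/((184/221 + (1/442)*(-61)) - 658752) = 1/((184/221 - 61/442) - 658752) = 1/(307/442 - 658752) = 1/(-291168077/442) = -442/291168077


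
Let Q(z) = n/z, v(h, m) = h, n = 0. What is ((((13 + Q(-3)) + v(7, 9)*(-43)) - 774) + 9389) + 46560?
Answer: 54887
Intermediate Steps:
Q(z) = 0 (Q(z) = 0/z = 0)
((((13 + Q(-3)) + v(7, 9)*(-43)) - 774) + 9389) + 46560 = ((((13 + 0) + 7*(-43)) - 774) + 9389) + 46560 = (((13 - 301) - 774) + 9389) + 46560 = ((-288 - 774) + 9389) + 46560 = (-1062 + 9389) + 46560 = 8327 + 46560 = 54887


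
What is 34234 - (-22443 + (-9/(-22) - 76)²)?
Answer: 24666099/484 ≈ 50963.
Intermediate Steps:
34234 - (-22443 + (-9/(-22) - 76)²) = 34234 - (-22443 + (-9*(-1/22) - 76)²) = 34234 - (-22443 + (9/22 - 76)²) = 34234 - (-22443 + (-1663/22)²) = 34234 - (-22443 + 2765569/484) = 34234 - 1*(-8096843/484) = 34234 + 8096843/484 = 24666099/484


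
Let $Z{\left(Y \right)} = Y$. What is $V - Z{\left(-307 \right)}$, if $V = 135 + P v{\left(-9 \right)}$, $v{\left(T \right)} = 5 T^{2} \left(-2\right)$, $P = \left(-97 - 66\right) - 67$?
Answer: $186742$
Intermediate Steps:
$P = -230$ ($P = -163 - 67 = -230$)
$v{\left(T \right)} = - 10 T^{2}$
$V = 186435$ ($V = 135 - 230 \left(- 10 \left(-9\right)^{2}\right) = 135 - 230 \left(\left(-10\right) 81\right) = 135 - -186300 = 135 + 186300 = 186435$)
$V - Z{\left(-307 \right)} = 186435 - -307 = 186435 + 307 = 186742$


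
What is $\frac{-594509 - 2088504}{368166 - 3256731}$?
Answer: $\frac{2683013}{2888565} \approx 0.92884$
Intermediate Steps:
$\frac{-594509 - 2088504}{368166 - 3256731} = - \frac{2683013}{-2888565} = \left(-2683013\right) \left(- \frac{1}{2888565}\right) = \frac{2683013}{2888565}$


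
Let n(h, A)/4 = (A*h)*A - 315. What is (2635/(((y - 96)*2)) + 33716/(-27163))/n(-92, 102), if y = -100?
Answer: 84791177/40780717623072 ≈ 2.0792e-6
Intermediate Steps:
n(h, A) = -1260 + 4*h*A² (n(h, A) = 4*((A*h)*A - 315) = 4*(h*A² - 315) = 4*(-315 + h*A²) = -1260 + 4*h*A²)
(2635/(((y - 96)*2)) + 33716/(-27163))/n(-92, 102) = (2635/(((-100 - 96)*2)) + 33716/(-27163))/(-1260 + 4*(-92)*102²) = (2635/((-196*2)) + 33716*(-1/27163))/(-1260 + 4*(-92)*10404) = (2635/(-392) - 33716/27163)/(-1260 - 3828672) = (2635*(-1/392) - 33716/27163)/(-3829932) = (-2635/392 - 33716/27163)*(-1/3829932) = -84791177/10647896*(-1/3829932) = 84791177/40780717623072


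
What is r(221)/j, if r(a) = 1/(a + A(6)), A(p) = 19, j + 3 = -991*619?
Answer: -1/147223680 ≈ -6.7924e-9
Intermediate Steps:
j = -613432 (j = -3 - 991*619 = -3 - 613429 = -613432)
r(a) = 1/(19 + a) (r(a) = 1/(a + 19) = 1/(19 + a))
r(221)/j = 1/((19 + 221)*(-613432)) = -1/613432/240 = (1/240)*(-1/613432) = -1/147223680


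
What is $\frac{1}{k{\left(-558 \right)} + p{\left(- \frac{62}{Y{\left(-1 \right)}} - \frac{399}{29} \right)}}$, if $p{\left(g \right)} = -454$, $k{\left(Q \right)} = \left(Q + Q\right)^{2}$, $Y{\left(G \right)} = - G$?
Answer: $\frac{1}{1245002} \approx 8.0321 \cdot 10^{-7}$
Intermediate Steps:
$k{\left(Q \right)} = 4 Q^{2}$ ($k{\left(Q \right)} = \left(2 Q\right)^{2} = 4 Q^{2}$)
$\frac{1}{k{\left(-558 \right)} + p{\left(- \frac{62}{Y{\left(-1 \right)}} - \frac{399}{29} \right)}} = \frac{1}{4 \left(-558\right)^{2} - 454} = \frac{1}{4 \cdot 311364 - 454} = \frac{1}{1245456 - 454} = \frac{1}{1245002}$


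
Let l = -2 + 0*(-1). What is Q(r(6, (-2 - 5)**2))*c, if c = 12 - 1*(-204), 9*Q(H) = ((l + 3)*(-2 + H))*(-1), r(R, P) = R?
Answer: -96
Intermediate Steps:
l = -2 (l = -2 + 0 = -2)
Q(H) = 2/9 - H/9 (Q(H) = (((-2 + 3)*(-2 + H))*(-1))/9 = ((1*(-2 + H))*(-1))/9 = ((-2 + H)*(-1))/9 = (2 - H)/9 = 2/9 - H/9)
c = 216 (c = 12 + 204 = 216)
Q(r(6, (-2 - 5)**2))*c = (2/9 - 1/9*6)*216 = (2/9 - 2/3)*216 = -4/9*216 = -96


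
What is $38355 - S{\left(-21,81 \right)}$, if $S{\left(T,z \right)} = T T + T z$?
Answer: $39615$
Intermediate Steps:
$S{\left(T,z \right)} = T^{2} + T z$
$38355 - S{\left(-21,81 \right)} = 38355 - - 21 \left(-21 + 81\right) = 38355 - \left(-21\right) 60 = 38355 - -1260 = 38355 + 1260 = 39615$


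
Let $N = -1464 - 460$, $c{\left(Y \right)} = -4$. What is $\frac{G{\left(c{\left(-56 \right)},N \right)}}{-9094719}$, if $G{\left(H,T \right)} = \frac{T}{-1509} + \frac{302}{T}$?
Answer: $- \frac{1623029}{13202421594102} \approx -1.2293 \cdot 10^{-7}$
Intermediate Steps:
$N = -1924$ ($N = -1464 - 460 = -1924$)
$G{\left(H,T \right)} = \frac{302}{T} - \frac{T}{1509}$ ($G{\left(H,T \right)} = T \left(- \frac{1}{1509}\right) + \frac{302}{T} = - \frac{T}{1509} + \frac{302}{T} = \frac{302}{T} - \frac{T}{1509}$)
$\frac{G{\left(c{\left(-56 \right)},N \right)}}{-9094719} = \frac{\frac{302}{-1924} - - \frac{1924}{1509}}{-9094719} = \left(302 \left(- \frac{1}{1924}\right) + \frac{1924}{1509}\right) \left(- \frac{1}{9094719}\right) = \left(- \frac{151}{962} + \frac{1924}{1509}\right) \left(- \frac{1}{9094719}\right) = \frac{1623029}{1451658} \left(- \frac{1}{9094719}\right) = - \frac{1623029}{13202421594102}$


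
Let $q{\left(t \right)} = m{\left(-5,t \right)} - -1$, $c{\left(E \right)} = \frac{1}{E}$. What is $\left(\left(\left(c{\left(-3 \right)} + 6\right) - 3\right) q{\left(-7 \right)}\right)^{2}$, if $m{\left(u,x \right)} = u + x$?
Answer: $\frac{7744}{9} \approx 860.44$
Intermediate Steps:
$q{\left(t \right)} = -4 + t$ ($q{\left(t \right)} = \left(-5 + t\right) - -1 = \left(-5 + t\right) + 1 = -4 + t$)
$\left(\left(\left(c{\left(-3 \right)} + 6\right) - 3\right) q{\left(-7 \right)}\right)^{2} = \left(\left(\left(\frac{1}{-3} + 6\right) - 3\right) \left(-4 - 7\right)\right)^{2} = \left(\left(\left(- \frac{1}{3} + 6\right) - 3\right) \left(-11\right)\right)^{2} = \left(\left(\frac{17}{3} - 3\right) \left(-11\right)\right)^{2} = \left(\frac{8}{3} \left(-11\right)\right)^{2} = \left(- \frac{88}{3}\right)^{2} = \frac{7744}{9}$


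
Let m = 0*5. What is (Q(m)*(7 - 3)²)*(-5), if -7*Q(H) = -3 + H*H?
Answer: -240/7 ≈ -34.286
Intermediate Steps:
m = 0
Q(H) = 3/7 - H²/7 (Q(H) = -(-3 + H*H)/7 = -(-3 + H²)/7 = 3/7 - H²/7)
(Q(m)*(7 - 3)²)*(-5) = ((3/7 - ⅐*0²)*(7 - 3)²)*(-5) = ((3/7 - ⅐*0)*4²)*(-5) = ((3/7 + 0)*16)*(-5) = ((3/7)*16)*(-5) = (48/7)*(-5) = -240/7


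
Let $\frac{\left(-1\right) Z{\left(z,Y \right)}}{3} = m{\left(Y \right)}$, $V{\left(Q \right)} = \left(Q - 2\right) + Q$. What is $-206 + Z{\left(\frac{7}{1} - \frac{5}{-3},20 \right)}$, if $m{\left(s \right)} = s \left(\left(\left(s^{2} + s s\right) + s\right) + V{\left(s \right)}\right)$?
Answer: $-51686$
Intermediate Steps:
$V{\left(Q \right)} = -2 + 2 Q$ ($V{\left(Q \right)} = \left(-2 + Q\right) + Q = -2 + 2 Q$)
$m{\left(s \right)} = s \left(-2 + 2 s^{2} + 3 s\right)$ ($m{\left(s \right)} = s \left(\left(\left(s^{2} + s s\right) + s\right) + \left(-2 + 2 s\right)\right) = s \left(\left(\left(s^{2} + s^{2}\right) + s\right) + \left(-2 + 2 s\right)\right) = s \left(\left(2 s^{2} + s\right) + \left(-2 + 2 s\right)\right) = s \left(\left(s + 2 s^{2}\right) + \left(-2 + 2 s\right)\right) = s \left(-2 + 2 s^{2} + 3 s\right)$)
$Z{\left(z,Y \right)} = - 3 Y \left(-2 + 2 Y^{2} + 3 Y\right)$
$-206 + Z{\left(\frac{7}{1} - \frac{5}{-3},20 \right)} = -206 + 3 \cdot 20 \left(2 - 60 - 2 \cdot 20^{2}\right) = -206 + 3 \cdot 20 \left(2 - 60 - 800\right) = -206 + 3 \cdot 20 \left(-858\right) = -206 - 51480 = -51686$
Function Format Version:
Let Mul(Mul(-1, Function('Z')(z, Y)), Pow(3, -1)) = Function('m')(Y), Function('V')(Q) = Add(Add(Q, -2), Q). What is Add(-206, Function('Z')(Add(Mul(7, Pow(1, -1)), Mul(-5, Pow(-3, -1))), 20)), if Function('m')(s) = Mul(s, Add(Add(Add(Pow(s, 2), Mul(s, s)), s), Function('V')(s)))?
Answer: -51686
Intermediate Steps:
Function('V')(Q) = Add(-2, Mul(2, Q)) (Function('V')(Q) = Add(Add(-2, Q), Q) = Add(-2, Mul(2, Q)))
Function('m')(s) = Mul(s, Add(-2, Mul(2, Pow(s, 2)), Mul(3, s))) (Function('m')(s) = Mul(s, Add(Add(Add(Pow(s, 2), Mul(s, s)), s), Add(-2, Mul(2, s)))) = Mul(s, Add(Add(Add(Pow(s, 2), Pow(s, 2)), s), Add(-2, Mul(2, s)))) = Mul(s, Add(Add(Mul(2, Pow(s, 2)), s), Add(-2, Mul(2, s)))) = Mul(s, Add(Add(s, Mul(2, Pow(s, 2))), Add(-2, Mul(2, s)))) = Mul(s, Add(-2, Mul(2, Pow(s, 2)), Mul(3, s))))
Function('Z')(z, Y) = Mul(-3, Y, Add(-2, Mul(2, Pow(Y, 2)), Mul(3, Y))) (Function('Z')(z, Y) = Mul(-3, Mul(Y, Add(-2, Mul(2, Pow(Y, 2)), Mul(3, Y)))) = Mul(-3, Y, Add(-2, Mul(2, Pow(Y, 2)), Mul(3, Y))))
Add(-206, Function('Z')(Add(Mul(7, Pow(1, -1)), Mul(-5, Pow(-3, -1))), 20)) = Add(-206, Mul(3, 20, Add(2, Mul(-3, 20), Mul(-2, Pow(20, 2))))) = Add(-206, Mul(3, 20, Add(2, -60, Mul(-2, 400)))) = Add(-206, Mul(3, 20, Add(2, -60, -800))) = Add(-206, Mul(3, 20, -858)) = Add(-206, -51480) = -51686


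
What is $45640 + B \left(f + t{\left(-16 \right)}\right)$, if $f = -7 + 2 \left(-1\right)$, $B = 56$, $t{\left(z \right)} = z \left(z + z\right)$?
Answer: $73808$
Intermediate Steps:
$t{\left(z \right)} = 2 z^{2}$ ($t{\left(z \right)} = z 2 z = 2 z^{2}$)
$f = -9$ ($f = -7 - 2 = -9$)
$45640 + B \left(f + t{\left(-16 \right)}\right) = 45640 + 56 \left(-9 + 2 \left(-16\right)^{2}\right) = 45640 + 56 \left(-9 + 2 \cdot 256\right) = 45640 + 56 \left(-9 + 512\right) = 45640 + 56 \cdot 503 = 45640 + 28168 = 73808$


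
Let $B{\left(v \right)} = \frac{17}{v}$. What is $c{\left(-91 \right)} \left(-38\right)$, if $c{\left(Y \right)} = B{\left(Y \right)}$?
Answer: $\frac{646}{91} \approx 7.0989$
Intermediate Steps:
$c{\left(Y \right)} = \frac{17}{Y}$
$c{\left(-91 \right)} \left(-38\right) = \frac{17}{-91} \left(-38\right) = 17 \left(- \frac{1}{91}\right) \left(-38\right) = \left(- \frac{17}{91}\right) \left(-38\right) = \frac{646}{91}$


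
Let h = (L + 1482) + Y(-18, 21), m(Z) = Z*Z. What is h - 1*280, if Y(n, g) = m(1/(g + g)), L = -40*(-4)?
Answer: 2402569/1764 ≈ 1362.0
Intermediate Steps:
L = 160
m(Z) = Z²
Y(n, g) = 1/(4*g²) (Y(n, g) = (1/(g + g))² = (1/(2*g))² = 1/(4*g²))
h = 2896489/1764 (h = (160 + 1482) + (¼)/21² = 1642 + (¼)*(1/441) = 1642 + 1/1764 = 2896489/1764 ≈ 1642.0)
h - 1*280 = 2896489/1764 - 1*280 = 2896489/1764 - 280 = 2402569/1764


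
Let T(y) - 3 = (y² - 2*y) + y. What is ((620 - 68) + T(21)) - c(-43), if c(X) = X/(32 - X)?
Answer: 73168/75 ≈ 975.57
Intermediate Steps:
T(y) = 3 + y² - y (T(y) = 3 + ((y² - 2*y) + y) = 3 + (y² - y) = 3 + y² - y)
((620 - 68) + T(21)) - c(-43) = ((620 - 68) + (3 + 21² - 1*21)) - (-1)*(-43)/(-32 - 43) = (552 + (3 + 441 - 21)) - (-1)*(-43)/(-75) = (552 + 423) - (-1)*(-43)*(-1)/75 = 975 - 1*(-43/75) = 975 + 43/75 = 73168/75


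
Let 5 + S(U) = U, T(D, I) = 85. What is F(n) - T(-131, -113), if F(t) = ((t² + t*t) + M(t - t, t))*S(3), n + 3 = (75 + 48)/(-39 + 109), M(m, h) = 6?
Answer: -126394/1225 ≈ -103.18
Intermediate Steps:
S(U) = -5 + U
n = -87/70 (n = -3 + (75 + 48)/(-39 + 109) = -3 + 123/70 = -87/70 ≈ -1.2429)
F(t) = -12 - 4*t² (F(t) = ((t² + t*t) + 6)*(-5 + 3) = ((t² + t²) + 6)*(-2) = (2*t² + 6)*(-2) = (6 + 2*t²)*(-2) = -12 - 4*t²)
F(n) - T(-131, -113) = (-12 - 4*(-87/70)²) - 1*85 = (-12 - 4*7569/4900) - 85 = (-12 - 7569/1225) - 85 = -22269/1225 - 85 = -126394/1225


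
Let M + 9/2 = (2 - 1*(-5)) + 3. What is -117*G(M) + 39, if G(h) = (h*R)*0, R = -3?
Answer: 39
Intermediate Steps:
M = 11/2 (M = -9/2 + ((2 - 1*(-5)) + 3) = -9/2 + ((2 + 5) + 3) = -9/2 + (7 + 3) = -9/2 + 10 = 11/2 ≈ 5.5000)
G(h) = 0 (G(h) = (h*(-3))*0 = -3*h*0 = 0)
-117*G(M) + 39 = -117*0 + 39 = 0 + 39 = 39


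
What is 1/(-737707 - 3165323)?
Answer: -1/3903030 ≈ -2.5621e-7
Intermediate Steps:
1/(-737707 - 3165323) = 1/(-3903030) = -1/3903030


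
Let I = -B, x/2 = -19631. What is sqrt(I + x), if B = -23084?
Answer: I*sqrt(16178) ≈ 127.19*I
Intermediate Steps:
x = -39262 (x = 2*(-19631) = -39262)
I = 23084 (I = -1*(-23084) = 23084)
sqrt(I + x) = sqrt(23084 - 39262) = sqrt(-16178) = I*sqrt(16178)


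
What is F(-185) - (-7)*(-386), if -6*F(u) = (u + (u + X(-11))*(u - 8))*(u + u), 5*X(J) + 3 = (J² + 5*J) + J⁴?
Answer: -98438170/3 ≈ -3.2813e+7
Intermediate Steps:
X(J) = -⅗ + J + J²/5 + J⁴/5 (X(J) = -⅗ + ((J² + 5*J) + J⁴)/5 = -⅗ + (J² + J⁴ + 5*J)/5 = -⅗ + (J + J²/5 + J⁴/5) = -⅗ + J + J²/5 + J⁴/5)
F(u) = -u*(u + (-8 + u)*(14704/5 + u))/3 (F(u) = -(u + (u + (-⅗ - 11 + (⅕)*(-11)² + (⅕)*(-11)⁴))*(u - 8))*(u + u)/6 = -(u + (u + (-⅗ - 11 + (⅕)*121 + (⅕)*14641))*(-8 + u))*2*u/6 = -(u + (u + (-⅗ - 11 + 121/5 + 14641/5))*(-8 + u))*2*u/6 = -(u + (u + 14704/5)*(-8 + u))*2*u/6 = -(u + (14704/5 + u)*(-8 + u))*2*u/6 = -(u + (-8 + u)*(14704/5 + u))*2*u/6 = -u*(u + (-8 + u)*(14704/5 + u))/3)
F(-185) - (-7)*(-386) = (1/15)*(-185)*(117632 - 14669*(-185) - 5*(-185)²) - (-7)*(-386) = (1/15)*(-185)*(117632 + 2713765 - 5*34225) - 1*2702 = (1/15)*(-185)*(117632 + 2713765 - 171125) - 2702 = (1/15)*(-185)*2660272 - 2702 = -98430064/3 - 2702 = -98438170/3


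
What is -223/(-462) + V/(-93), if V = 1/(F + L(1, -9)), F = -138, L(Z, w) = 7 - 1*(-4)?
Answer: 878105/1818894 ≈ 0.48277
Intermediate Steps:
L(Z, w) = 11 (L(Z, w) = 7 + 4 = 11)
V = -1/127 (V = 1/(-138 + 11) = 1/(-127) = -1/127 ≈ -0.0078740)
-223/(-462) + V/(-93) = -223/(-462) - 1/127/(-93) = -223*(-1/462) - 1/127*(-1/93) = 223/462 + 1/11811 = 878105/1818894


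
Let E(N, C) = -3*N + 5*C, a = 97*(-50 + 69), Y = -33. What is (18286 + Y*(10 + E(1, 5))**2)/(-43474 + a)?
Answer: 15506/41631 ≈ 0.37246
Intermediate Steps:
a = 1843 (a = 97*19 = 1843)
(18286 + Y*(10 + E(1, 5))**2)/(-43474 + a) = (18286 - 33*(10 + (-3*1 + 5*5))**2)/(-43474 + 1843) = (18286 - 33*(10 + (-3 + 25))**2)/(-41631) = (18286 - 33*(10 + 22)**2)*(-1/41631) = (18286 - 33*32**2)*(-1/41631) = (18286 - 33*1024)*(-1/41631) = (18286 - 33792)*(-1/41631) = -15506*(-1/41631) = 15506/41631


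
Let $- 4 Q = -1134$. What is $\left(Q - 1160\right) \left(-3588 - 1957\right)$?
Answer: $\frac{9720385}{2} \approx 4.8602 \cdot 10^{6}$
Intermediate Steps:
$Q = \frac{567}{2}$ ($Q = \left(- \frac{1}{4}\right) \left(-1134\right) = \frac{567}{2} \approx 283.5$)
$\left(Q - 1160\right) \left(-3588 - 1957\right) = \left(\frac{567}{2} - 1160\right) \left(-3588 - 1957\right) = \left(- \frac{1753}{2}\right) \left(-5545\right) = \frac{9720385}{2}$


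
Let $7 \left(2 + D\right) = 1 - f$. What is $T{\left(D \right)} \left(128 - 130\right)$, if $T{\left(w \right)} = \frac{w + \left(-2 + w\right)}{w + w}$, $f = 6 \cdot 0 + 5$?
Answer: $- \frac{25}{9} \approx -2.7778$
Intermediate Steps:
$f = 5$ ($f = 0 + 5 = 5$)
$D = - \frac{18}{7}$ ($D = -2 + \frac{1 - 5}{7} = -2 + \frac{1}{7} \left(-4\right) = -2 - \frac{4}{7} = - \frac{18}{7} \approx -2.5714$)
$T{\left(w \right)} = \frac{-2 + 2 w}{2 w}$
$T{\left(D \right)} \left(128 - 130\right) = \frac{-1 - \frac{18}{7}}{- \frac{18}{7}} \left(128 - 130\right) = \left(- \frac{7}{18}\right) \left(- \frac{25}{7}\right) \left(-2\right) = \frac{25}{18} \left(-2\right) = - \frac{25}{9}$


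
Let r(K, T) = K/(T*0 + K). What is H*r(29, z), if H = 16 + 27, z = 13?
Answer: 43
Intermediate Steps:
r(K, T) = 1 (r(K, T) = K/(0 + K) = K/K = 1)
H = 43
H*r(29, z) = 43*1 = 43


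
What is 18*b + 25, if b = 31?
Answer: 583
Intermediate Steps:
18*b + 25 = 18*31 + 25 = 558 + 25 = 583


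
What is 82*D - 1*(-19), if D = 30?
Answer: 2479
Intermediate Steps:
82*D - 1*(-19) = 82*30 - 1*(-19) = 2460 + 19 = 2479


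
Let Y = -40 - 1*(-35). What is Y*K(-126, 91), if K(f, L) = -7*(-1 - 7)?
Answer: -280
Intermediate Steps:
Y = -5 (Y = -40 + 35 = -5)
K(f, L) = 56 (K(f, L) = -7*(-8) = 56)
Y*K(-126, 91) = -5*56 = -280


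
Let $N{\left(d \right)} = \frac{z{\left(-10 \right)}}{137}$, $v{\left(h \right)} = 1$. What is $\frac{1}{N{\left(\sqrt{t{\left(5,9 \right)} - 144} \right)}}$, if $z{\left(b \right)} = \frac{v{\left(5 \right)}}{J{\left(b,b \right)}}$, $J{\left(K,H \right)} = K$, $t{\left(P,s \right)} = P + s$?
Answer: $-1370$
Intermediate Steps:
$z{\left(b \right)} = \frac{1}{b}$ ($z{\left(b \right)} = 1 \frac{1}{b} = \frac{1}{b}$)
$N{\left(d \right)} = - \frac{1}{1370}$ ($N{\left(d \right)} = \frac{1}{\left(-10\right) 137} = \left(- \frac{1}{10}\right) \frac{1}{137} = - \frac{1}{1370}$)
$\frac{1}{N{\left(\sqrt{t{\left(5,9 \right)} - 144} \right)}} = \frac{1}{- \frac{1}{1370}} = -1370$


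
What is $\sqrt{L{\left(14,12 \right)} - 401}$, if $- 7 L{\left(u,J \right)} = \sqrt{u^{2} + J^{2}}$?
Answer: $\frac{\sqrt{-19649 - 14 \sqrt{85}}}{7} \approx 20.091 i$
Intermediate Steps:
$L{\left(u,J \right)} = - \frac{\sqrt{J^{2} + u^{2}}}{7}$ ($L{\left(u,J \right)} = - \frac{\sqrt{u^{2} + J^{2}}}{7} = - \frac{\sqrt{J^{2} + u^{2}}}{7}$)
$\sqrt{L{\left(14,12 \right)} - 401} = \sqrt{- \frac{\sqrt{12^{2} + 14^{2}}}{7} - 401} = \sqrt{- \frac{\sqrt{144 + 196}}{7} - 401} = \sqrt{- \frac{\sqrt{340}}{7} - 401} = \sqrt{- \frac{2 \sqrt{85}}{7} - 401} = \sqrt{-401 - \frac{2 \sqrt{85}}{7}}$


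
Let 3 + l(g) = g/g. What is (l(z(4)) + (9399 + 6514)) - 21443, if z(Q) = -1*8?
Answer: -5532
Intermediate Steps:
z(Q) = -8
l(g) = -2 (l(g) = -3 + g/g = -3 + 1 = -2)
(l(z(4)) + (9399 + 6514)) - 21443 = (-2 + (9399 + 6514)) - 21443 = (-2 + 15913) - 21443 = 15911 - 21443 = -5532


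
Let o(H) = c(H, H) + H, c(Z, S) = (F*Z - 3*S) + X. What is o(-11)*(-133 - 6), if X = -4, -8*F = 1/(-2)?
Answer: -38503/16 ≈ -2406.4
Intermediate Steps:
F = 1/16 (F = -1/(8*(-2)) = -(-1)/(8*2) = -⅛*(-½) = 1/16 ≈ 0.062500)
c(Z, S) = -4 - 3*S + Z/16 (c(Z, S) = (Z/16 - 3*S) - 4 = (-3*S + Z/16) - 4 = -4 - 3*S + Z/16)
o(H) = -4 - 31*H/16 (o(H) = (-4 - 3*H + H/16) + H = (-4 - 47*H/16) + H = -4 - 31*H/16)
o(-11)*(-133 - 6) = (-4 - 31/16*(-11))*(-133 - 6) = (-4 + 341/16)*(-139) = (277/16)*(-139) = -38503/16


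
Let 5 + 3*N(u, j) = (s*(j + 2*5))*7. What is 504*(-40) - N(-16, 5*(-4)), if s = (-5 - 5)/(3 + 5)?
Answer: -40375/2 ≈ -20188.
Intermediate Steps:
s = -5/4 (s = -10/8 = -10*1/8 = -5/4 ≈ -1.2500)
N(u, j) = -185/6 - 35*j/12 (N(u, j) = -5/3 + (-5*(j + 2*5)/4*7)/3 = -5/3 + (-5*(j + 10)/4*7)/3 = -5/3 + (-5*(10 + j)/4*7)/3 = -5/3 + ((-25/2 - 5*j/4)*7)/3 = -5/3 + (-175/2 - 35*j/4)/3 = -5/3 + (-175/6 - 35*j/12) = -185/6 - 35*j/12)
504*(-40) - N(-16, 5*(-4)) = 504*(-40) - (-185/6 - 175*(-4)/12) = -20160 - (-185/6 - 35/12*(-20)) = -20160 - (-185/6 + 175/3) = -20160 - 1*55/2 = -20160 - 55/2 = -40375/2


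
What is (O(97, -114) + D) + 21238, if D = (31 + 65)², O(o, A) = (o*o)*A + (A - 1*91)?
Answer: -1042377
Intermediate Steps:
O(o, A) = -91 + A + A*o² (O(o, A) = o²*A + (A - 91) = A*o² + (-91 + A) = -91 + A + A*o²)
D = 9216 (D = 96² = 9216)
(O(97, -114) + D) + 21238 = ((-91 - 114 - 114*97²) + 9216) + 21238 = ((-91 - 114 - 114*9409) + 9216) + 21238 = ((-91 - 114 - 1072626) + 9216) + 21238 = (-1072831 + 9216) + 21238 = -1063615 + 21238 = -1042377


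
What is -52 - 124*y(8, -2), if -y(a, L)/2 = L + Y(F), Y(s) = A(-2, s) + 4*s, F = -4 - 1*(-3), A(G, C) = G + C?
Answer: -2284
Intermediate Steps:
A(G, C) = C + G
F = -1 (F = -4 + 3 = -1)
Y(s) = -2 + 5*s (Y(s) = (s - 2) + 4*s = (-2 + s) + 4*s = -2 + 5*s)
y(a, L) = 14 - 2*L (y(a, L) = -2*(L + (-2 + 5*(-1))) = -2*(L + (-2 - 5)) = -2*(L - 7) = -2*(-7 + L) = 14 - 2*L)
-52 - 124*y(8, -2) = -52 - 124*(14 - 2*(-2)) = -52 - 124*(14 + 4) = -52 - 124*18 = -52 - 2232 = -2284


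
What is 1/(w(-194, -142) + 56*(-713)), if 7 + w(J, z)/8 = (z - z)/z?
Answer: -1/39984 ≈ -2.5010e-5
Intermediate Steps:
w(J, z) = -56 (w(J, z) = -56 + 8*((z - z)/z) = -56 + 8*(0/z) = -56 + 8*0 = -56 + 0 = -56)
1/(w(-194, -142) + 56*(-713)) = 1/(-56 + 56*(-713)) = 1/(-56 - 39928) = 1/(-39984) = -1/39984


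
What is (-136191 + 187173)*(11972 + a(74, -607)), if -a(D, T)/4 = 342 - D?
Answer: 555703800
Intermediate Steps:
a(D, T) = -1368 + 4*D (a(D, T) = -4*(342 - D) = -1368 + 4*D)
(-136191 + 187173)*(11972 + a(74, -607)) = (-136191 + 187173)*(11972 + (-1368 + 4*74)) = 50982*(11972 + (-1368 + 296)) = 50982*(11972 - 1072) = 50982*10900 = 555703800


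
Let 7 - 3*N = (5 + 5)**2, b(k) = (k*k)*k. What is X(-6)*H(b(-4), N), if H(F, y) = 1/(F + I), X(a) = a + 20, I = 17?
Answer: -14/47 ≈ -0.29787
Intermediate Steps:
X(a) = 20 + a
b(k) = k**3 (b(k) = k**2*k = k**3)
N = -31 (N = 7/3 - (5 + 5)**2/3 = 7/3 - 1/3*10**2 = 7/3 - 1/3*100 = 7/3 - 100/3 = -31)
H(F, y) = 1/(17 + F) (H(F, y) = 1/(F + 17) = 1/(17 + F))
X(-6)*H(b(-4), N) = (20 - 6)/(17 + (-4)**3) = 14/(17 - 64) = 14/(-47) = 14*(-1/47) = -14/47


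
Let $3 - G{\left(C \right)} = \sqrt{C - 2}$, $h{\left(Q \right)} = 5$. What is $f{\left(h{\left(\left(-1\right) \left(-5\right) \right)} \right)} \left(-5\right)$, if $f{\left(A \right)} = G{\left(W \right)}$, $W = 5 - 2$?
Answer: $-10$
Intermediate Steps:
$W = 3$ ($W = 5 - 2 = 3$)
$G{\left(C \right)} = 3 - \sqrt{-2 + C}$ ($G{\left(C \right)} = 3 - \sqrt{C - 2} = 3 - \sqrt{-2 + C}$)
$f{\left(A \right)} = 2$ ($f{\left(A \right)} = 3 - \sqrt{-2 + 3} = 3 - \sqrt{1} = 3 - 1 = 2$)
$f{\left(h{\left(\left(-1\right) \left(-5\right) \right)} \right)} \left(-5\right) = 2 \left(-5\right) = -10$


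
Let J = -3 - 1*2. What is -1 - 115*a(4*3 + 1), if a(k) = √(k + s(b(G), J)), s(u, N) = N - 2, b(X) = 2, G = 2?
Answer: -1 - 115*√6 ≈ -282.69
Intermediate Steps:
J = -5 (J = -3 - 2 = -5)
s(u, N) = -2 + N
a(k) = √(-7 + k) (a(k) = √(k + (-2 - 5)) = √(k - 7) = √(-7 + k))
-1 - 115*a(4*3 + 1) = -1 - 115*√(-7 + (4*3 + 1)) = -1 - 115*√(-7 + (12 + 1)) = -1 - 115*√(-7 + 13) = -1 - 115*√6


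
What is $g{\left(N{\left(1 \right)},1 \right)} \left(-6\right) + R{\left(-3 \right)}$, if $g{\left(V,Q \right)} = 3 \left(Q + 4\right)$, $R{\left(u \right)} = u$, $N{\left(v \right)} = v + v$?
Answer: $-93$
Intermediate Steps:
$N{\left(v \right)} = 2 v$
$g{\left(V,Q \right)} = 12 + 3 Q$ ($g{\left(V,Q \right)} = 3 \left(4 + Q\right) = 12 + 3 Q$)
$g{\left(N{\left(1 \right)},1 \right)} \left(-6\right) + R{\left(-3 \right)} = \left(12 + 3 \cdot 1\right) \left(-6\right) - 3 = \left(12 + 3\right) \left(-6\right) - 3 = 15 \left(-6\right) - 3 = -90 - 3 = -93$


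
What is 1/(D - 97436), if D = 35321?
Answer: -1/62115 ≈ -1.6099e-5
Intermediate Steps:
1/(D - 97436) = 1/(35321 - 97436) = 1/(-62115) = -1/62115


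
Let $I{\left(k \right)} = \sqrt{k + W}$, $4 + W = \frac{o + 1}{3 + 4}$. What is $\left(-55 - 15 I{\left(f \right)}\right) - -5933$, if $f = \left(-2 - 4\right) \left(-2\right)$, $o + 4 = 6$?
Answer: $5878 - \frac{15 \sqrt{413}}{7} \approx 5834.5$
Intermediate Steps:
$o = 2$ ($o = -4 + 6 = 2$)
$f = 12$ ($f = \left(-6\right) \left(-2\right) = 12$)
$W = - \frac{25}{7}$ ($W = -4 + \frac{2 + 1}{3 + 4} = -4 + \frac{3}{7} = - \frac{25}{7} \approx -3.5714$)
$I{\left(k \right)} = \sqrt{- \frac{25}{7} + k}$ ($I{\left(k \right)} = \sqrt{k - \frac{25}{7}} = \sqrt{- \frac{25}{7} + k}$)
$\left(-55 - 15 I{\left(f \right)}\right) - -5933 = \left(-55 - 15 \frac{\sqrt{-175 + 49 \cdot 12}}{7}\right) - -5933 = \left(-55 - 15 \frac{\sqrt{-175 + 588}}{7}\right) + 5933 = \left(-55 - 15 \frac{\sqrt{413}}{7}\right) + 5933 = \left(-55 - \frac{15 \sqrt{413}}{7}\right) + 5933 = 5878 - \frac{15 \sqrt{413}}{7}$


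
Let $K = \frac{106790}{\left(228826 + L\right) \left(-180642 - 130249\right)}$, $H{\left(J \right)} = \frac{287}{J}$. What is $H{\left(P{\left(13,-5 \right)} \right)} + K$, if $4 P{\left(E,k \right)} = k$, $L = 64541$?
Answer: $- \frac{104703524210506}{456025799985} \approx -229.6$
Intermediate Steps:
$P{\left(E,k \right)} = \frac{k}{4}$
$K = - \frac{106790}{91205159997}$ ($K = \frac{106790}{\left(228826 + 64541\right) \left(-180642 - 130249\right)} = \frac{106790}{293367 \left(-310891\right)} = \frac{106790}{-91205159997} = 106790 \left(- \frac{1}{91205159997}\right) = - \frac{106790}{91205159997} \approx -1.1709 \cdot 10^{-6}$)
$H{\left(P{\left(13,-5 \right)} \right)} + K = \frac{287}{\frac{1}{4} \left(-5\right)} - \frac{106790}{91205159997} = \frac{287}{- \frac{5}{4}} - \frac{106790}{91205159997} = 287 \left(- \frac{4}{5}\right) - \frac{106790}{91205159997} = - \frac{1148}{5} - \frac{106790}{91205159997} = - \frac{104703524210506}{456025799985}$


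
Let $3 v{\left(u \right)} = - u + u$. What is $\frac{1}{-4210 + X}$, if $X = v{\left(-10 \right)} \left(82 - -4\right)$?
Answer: $- \frac{1}{4210} \approx -0.00023753$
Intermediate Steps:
$v{\left(u \right)} = 0$ ($v{\left(u \right)} = \frac{- u + u}{3} = \frac{1}{3} \cdot 0 = 0$)
$X = 0$ ($X = 0 \left(82 - -4\right) = 0 \left(82 + 4\right) = 0 \cdot 86 = 0$)
$\frac{1}{-4210 + X} = \frac{1}{-4210 + 0} = \frac{1}{-4210} = - \frac{1}{4210}$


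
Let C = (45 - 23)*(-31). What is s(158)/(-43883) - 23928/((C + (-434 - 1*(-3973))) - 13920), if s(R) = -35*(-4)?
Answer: 149783372/69353947 ≈ 2.1597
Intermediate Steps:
C = -682 (C = 22*(-31) = -682)
s(R) = 140
s(158)/(-43883) - 23928/((C + (-434 - 1*(-3973))) - 13920) = 140/(-43883) - 23928/((-682 + (-434 - 1*(-3973))) - 13920) = 140*(-1/43883) - 23928/((-682 + (-434 + 3973)) - 13920) = -20/6269 - 23928/((-682 + 3539) - 13920) = -20/6269 - 23928/(2857 - 13920) = -20/6269 - 23928/(-11063) = -20/6269 - 23928*(-1/11063) = -20/6269 + 23928/11063 = 149783372/69353947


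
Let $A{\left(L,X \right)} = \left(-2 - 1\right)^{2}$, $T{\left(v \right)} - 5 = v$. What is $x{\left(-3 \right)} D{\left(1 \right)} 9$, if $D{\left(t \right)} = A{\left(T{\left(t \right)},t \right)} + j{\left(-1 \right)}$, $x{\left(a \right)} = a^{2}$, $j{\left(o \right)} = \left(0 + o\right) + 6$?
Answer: $1134$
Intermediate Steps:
$T{\left(v \right)} = 5 + v$
$j{\left(o \right)} = 6 + o$ ($j{\left(o \right)} = o + 6 = 6 + o$)
$A{\left(L,X \right)} = 9$ ($A{\left(L,X \right)} = \left(-3\right)^{2} = 9$)
$D{\left(t \right)} = 14$ ($D{\left(t \right)} = 9 + \left(6 - 1\right) = 9 + 5 = 14$)
$x{\left(-3 \right)} D{\left(1 \right)} 9 = \left(-3\right)^{2} \cdot 14 \cdot 9 = 9 \cdot 14 \cdot 9 = 126 \cdot 9 = 1134$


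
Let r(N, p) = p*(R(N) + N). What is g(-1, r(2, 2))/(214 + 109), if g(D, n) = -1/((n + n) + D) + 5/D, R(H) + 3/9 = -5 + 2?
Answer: -92/6137 ≈ -0.014991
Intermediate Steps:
R(H) = -10/3 (R(H) = -1/3 + (-5 + 2) = -1/3 - 3 = -10/3)
r(N, p) = p*(-10/3 + N)
g(D, n) = -1/(D + 2*n) + 5/D (g(D, n) = -1/(2*n + D) + 5/D = -1/(D + 2*n) + 5/D)
g(-1, r(2, 2))/(214 + 109) = (2*(2*(-1) + 5*((1/3)*2*(-10 + 3*2)))/(-1*(-1 + 2*((1/3)*2*(-10 + 3*2)))))/(214 + 109) = (2*(-1)*(-2 + 5*((1/3)*2*(-10 + 6)))/(-1 + 2*((1/3)*2*(-10 + 6))))/323 = (2*(-1)*(-2 + 5*((1/3)*2*(-4)))/(-1 + 2*((1/3)*2*(-4))))*(1/323) = (2*(-1)*(-2 + 5*(-8/3))/(-1 + 2*(-8/3)))*(1/323) = (2*(-1)*(-2 - 40/3)/(-1 - 16/3))*(1/323) = (2*(-1)*(-46/3)/(-19/3))*(1/323) = (2*(-1)*(-3/19)*(-46/3))*(1/323) = -92/19*1/323 = -92/6137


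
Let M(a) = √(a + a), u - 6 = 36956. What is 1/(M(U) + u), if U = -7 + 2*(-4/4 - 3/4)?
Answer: 36962/1366189465 - I*√21/1366189465 ≈ 2.7055e-5 - 3.3543e-9*I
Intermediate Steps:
u = 36962 (u = 6 + 36956 = 36962)
U = -21/2 (U = -7 + 2*(-4*¼ - 3*¼) = -7 + 2*(-1 - ¾) = -7 + 2*(-7/4) = -7 - 7/2 = -21/2 ≈ -10.500)
M(a) = √2*√a (M(a) = √(2*a) = √2*√a)
1/(M(U) + u) = 1/(√2*√(-21/2) + 36962) = 1/(√2*(I*√42/2) + 36962) = 1/(I*√21 + 36962) = 1/(36962 + I*√21)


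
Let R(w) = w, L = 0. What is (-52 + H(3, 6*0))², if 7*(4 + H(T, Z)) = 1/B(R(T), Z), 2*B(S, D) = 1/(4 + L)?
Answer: 147456/49 ≈ 3009.3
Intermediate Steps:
B(S, D) = ⅛ (B(S, D) = 1/(2*(4 + 0)) = (½)/4 = (½)*(¼) = ⅛)
H(T, Z) = -20/7 (H(T, Z) = -4 + 1/(7*(⅛)) = -4 + (⅐)*8 = -4 + 8/7 = -20/7)
(-52 + H(3, 6*0))² = (-52 - 20/7)² = (-384/7)² = 147456/49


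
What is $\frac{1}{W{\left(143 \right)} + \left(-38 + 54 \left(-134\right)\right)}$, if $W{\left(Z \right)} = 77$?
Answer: $- \frac{1}{7197} \approx -0.00013895$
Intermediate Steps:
$\frac{1}{W{\left(143 \right)} + \left(-38 + 54 \left(-134\right)\right)} = \frac{1}{77 + \left(-38 + 54 \left(-134\right)\right)} = \frac{1}{77 - 7274} = \frac{1}{-7197} = - \frac{1}{7197}$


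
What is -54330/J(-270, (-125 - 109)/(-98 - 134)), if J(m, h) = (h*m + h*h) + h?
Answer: 243688160/1212393 ≈ 201.00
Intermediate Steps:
J(m, h) = h + h**2 + h*m (J(m, h) = (h*m + h**2) + h = (h**2 + h*m) + h = h + h**2 + h*m)
-54330/J(-270, (-125 - 109)/(-98 - 134)) = -54330*(-98 - 134)/((-125 - 109)*(1 + (-125 - 109)/(-98 - 134) - 270)) = -54330*116/(117*(1 - 234/(-232) - 270)) = -54330*116/(117*(1 - 234*(-1/232) - 270)) = -54330*116/(117*(1 + 117/116 - 270)) = -54330/((117/116)*(-31087/116)) = -54330/(-3637179/13456) = -54330*(-13456/3637179) = 243688160/1212393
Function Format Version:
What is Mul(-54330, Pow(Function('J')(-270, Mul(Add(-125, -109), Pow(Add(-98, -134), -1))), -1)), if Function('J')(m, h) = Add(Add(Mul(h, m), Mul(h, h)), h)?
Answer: Rational(243688160, 1212393) ≈ 201.00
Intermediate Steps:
Function('J')(m, h) = Add(h, Pow(h, 2), Mul(h, m)) (Function('J')(m, h) = Add(Add(Mul(h, m), Pow(h, 2)), h) = Add(Add(Pow(h, 2), Mul(h, m)), h) = Add(h, Pow(h, 2), Mul(h, m)))
Mul(-54330, Pow(Function('J')(-270, Mul(Add(-125, -109), Pow(Add(-98, -134), -1))), -1)) = Mul(-54330, Pow(Mul(Mul(Add(-125, -109), Pow(Add(-98, -134), -1)), Add(1, Mul(Add(-125, -109), Pow(Add(-98, -134), -1)), -270)), -1)) = Mul(-54330, Pow(Mul(Mul(-234, Pow(-232, -1)), Add(1, Mul(-234, Pow(-232, -1)), -270)), -1)) = Mul(-54330, Pow(Mul(Mul(-234, Rational(-1, 232)), Add(1, Mul(-234, Rational(-1, 232)), -270)), -1)) = Mul(-54330, Pow(Mul(Rational(117, 116), Add(1, Rational(117, 116), -270)), -1)) = Mul(-54330, Pow(Mul(Rational(117, 116), Rational(-31087, 116)), -1)) = Mul(-54330, Pow(Rational(-3637179, 13456), -1)) = Mul(-54330, Rational(-13456, 3637179)) = Rational(243688160, 1212393)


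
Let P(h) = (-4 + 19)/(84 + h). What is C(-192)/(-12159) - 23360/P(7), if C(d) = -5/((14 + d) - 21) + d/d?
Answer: -38100563372/268849 ≈ -1.4172e+5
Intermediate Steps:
P(h) = 15/(84 + h)
C(d) = 1 - 5/(-7 + d) (C(d) = -5/(-7 + d) + 1 = 1 - 5/(-7 + d))
C(-192)/(-12159) - 23360/P(7) = ((-12 - 192)/(-7 - 192))/(-12159) - 23360/(15/(84 + 7)) = (-204/(-199))*(-1/12159) - 23360/(15/91) = -1/199*(-204)*(-1/12159) - 23360/(15*(1/91)) = (204/199)*(-1/12159) - 23360/15/91 = -68/806547 - 23360*91/15 = -68/806547 - 425152/3 = -38100563372/268849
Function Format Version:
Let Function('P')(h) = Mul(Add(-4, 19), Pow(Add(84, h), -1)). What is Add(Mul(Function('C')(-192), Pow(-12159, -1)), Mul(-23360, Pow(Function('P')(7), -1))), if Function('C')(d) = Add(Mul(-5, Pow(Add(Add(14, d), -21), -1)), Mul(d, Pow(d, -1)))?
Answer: Rational(-38100563372, 268849) ≈ -1.4172e+5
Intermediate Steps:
Function('P')(h) = Mul(15, Pow(Add(84, h), -1))
Function('C')(d) = Add(1, Mul(-5, Pow(Add(-7, d), -1))) (Function('C')(d) = Add(Mul(-5, Pow(Add(-7, d), -1)), 1) = Add(1, Mul(-5, Pow(Add(-7, d), -1))))
Add(Mul(Function('C')(-192), Pow(-12159, -1)), Mul(-23360, Pow(Function('P')(7), -1))) = Add(Mul(Mul(Pow(Add(-7, -192), -1), Add(-12, -192)), Pow(-12159, -1)), Mul(-23360, Pow(Mul(15, Pow(Add(84, 7), -1)), -1))) = Add(Mul(Mul(Pow(-199, -1), -204), Rational(-1, 12159)), Mul(-23360, Pow(Mul(15, Pow(91, -1)), -1))) = Add(Mul(Mul(Rational(-1, 199), -204), Rational(-1, 12159)), Mul(-23360, Pow(Mul(15, Rational(1, 91)), -1))) = Add(Mul(Rational(204, 199), Rational(-1, 12159)), Mul(-23360, Pow(Rational(15, 91), -1))) = Add(Rational(-68, 806547), Mul(-23360, Rational(91, 15))) = Add(Rational(-68, 806547), Rational(-425152, 3)) = Rational(-38100563372, 268849)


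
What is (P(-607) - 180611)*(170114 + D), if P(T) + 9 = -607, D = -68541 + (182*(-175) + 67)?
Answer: -12647832330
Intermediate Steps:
D = -100324 (D = -68541 + (-31850 + 67) = -68541 - 31783 = -100324)
P(T) = -616 (P(T) = -9 - 607 = -616)
(P(-607) - 180611)*(170114 + D) = (-616 - 180611)*(170114 - 100324) = -181227*69790 = -12647832330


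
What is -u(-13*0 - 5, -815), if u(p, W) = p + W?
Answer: 820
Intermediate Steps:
u(p, W) = W + p
-u(-13*0 - 5, -815) = -(-815 + (-13*0 - 5)) = -(-815 + (0 - 5)) = -(-815 - 5) = -1*(-820) = 820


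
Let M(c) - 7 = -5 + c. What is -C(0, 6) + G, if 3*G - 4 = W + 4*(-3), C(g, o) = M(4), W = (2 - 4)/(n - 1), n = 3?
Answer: -9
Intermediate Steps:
M(c) = 2 + c (M(c) = 7 + (-5 + c) = 2 + c)
W = -1 (W = (2 - 4)/(3 - 1) = -2/2 = -2*½ = -1)
C(g, o) = 6 (C(g, o) = 2 + 4 = 6)
G = -3 (G = 4/3 + (-1 + 4*(-3))/3 = 4/3 + (-1 - 12)/3 = 4/3 + (⅓)*(-13) = 4/3 - 13/3 = -3)
-C(0, 6) + G = -1*6 - 3 = -6 - 3 = -9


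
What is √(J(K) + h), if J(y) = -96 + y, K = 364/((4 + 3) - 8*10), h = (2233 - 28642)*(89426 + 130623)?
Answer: I*√30968279902645/73 ≈ 76232.0*I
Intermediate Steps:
h = -5811274041 (h = -26409*220049 = -5811274041)
K = -364/73 (K = 364/(7 - 80) = 364/(-73) = 364*(-1/73) = -364/73 ≈ -4.9863)
√(J(K) + h) = √((-96 - 364/73) - 5811274041) = √(-7372/73 - 5811274041) = √(-424223012365/73) = I*√30968279902645/73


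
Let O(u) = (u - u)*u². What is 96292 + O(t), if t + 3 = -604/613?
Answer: 96292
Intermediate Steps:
t = -2443/613 (t = -3 - 604/613 = -2443/613 ≈ -3.9853)
O(u) = 0 (O(u) = 0*u² = 0)
96292 + O(t) = 96292 + 0 = 96292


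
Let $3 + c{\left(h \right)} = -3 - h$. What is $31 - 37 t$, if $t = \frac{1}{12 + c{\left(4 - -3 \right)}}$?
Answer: $68$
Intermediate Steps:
$c{\left(h \right)} = -6 - h$ ($c{\left(h \right)} = -3 - \left(3 + h\right) = -6 - h$)
$t = -1$ ($t = \frac{1}{12 - \left(10 + 3\right)} = \frac{1}{12 - 13} = \frac{1}{-1} = -1$)
$31 - 37 t = 31 - -37 = 31 + 37 = 68$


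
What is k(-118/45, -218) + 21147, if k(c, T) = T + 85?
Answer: 21014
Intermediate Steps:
k(c, T) = 85 + T
k(-118/45, -218) + 21147 = (85 - 218) + 21147 = -133 + 21147 = 21014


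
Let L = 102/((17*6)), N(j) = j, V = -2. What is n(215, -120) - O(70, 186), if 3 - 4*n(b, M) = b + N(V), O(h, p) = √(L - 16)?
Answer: -105/2 - I*√15 ≈ -52.5 - 3.873*I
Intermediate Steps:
L = 1 (L = 102/102 = 102*(1/102) = 1)
O(h, p) = I*√15 (O(h, p) = √(1 - 16) = √(-15) = I*√15)
n(b, M) = 5/4 - b/4 (n(b, M) = ¾ - (b - 2)/4 = ¾ - (-2 + b)/4 = ¾ + (½ - b/4) = 5/4 - b/4)
n(215, -120) - O(70, 186) = (5/4 - ¼*215) - I*√15 = (5/4 - 215/4) - I*√15 = -105/2 - I*√15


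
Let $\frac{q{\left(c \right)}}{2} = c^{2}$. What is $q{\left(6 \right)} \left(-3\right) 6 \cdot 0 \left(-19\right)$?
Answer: $0$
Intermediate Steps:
$q{\left(c \right)} = 2 c^{2}$
$q{\left(6 \right)} \left(-3\right) 6 \cdot 0 \left(-19\right) = 2 \cdot 6^{2} \left(-3\right) 6 \cdot 0 \left(-19\right) = 2 \cdot 36 \left(\left(-18\right) 0\right) \left(-19\right) = 72 \cdot 0 \left(-19\right) = 0 \left(-19\right) = 0$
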